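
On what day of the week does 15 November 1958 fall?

Doomsday rule: the anchor day for the 1900s is Wednesday. For year 58: 58÷12 = 4 r 10, and 10÷4 = 2, so 4+10+2 = 16.
Wednesday + 16 ≡ Friday — that's 1958's doomsday.
In November the doomsday date is Nov 7.
Nov 15 is 8 days after Nov 7; 8 mod 7 = 1, so Friday + 1 = Saturday.

Saturday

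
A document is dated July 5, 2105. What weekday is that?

Doomsday rule: the anchor day for the 2100s is Sunday. For year 05: 5÷12 = 0 r 5, and 5÷4 = 1, so 0+5+1 = 6.
Sunday + 6 ≡ Saturday — that's 2105's doomsday.
In July the doomsday date is Jul 11.
Jul 5 is 6 days before Jul 11; 6 mod 7 = 6, so Saturday − 6 = Sunday.

Sunday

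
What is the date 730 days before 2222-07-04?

July 4, 2220

−365 (one year) → Jul 4, 2221 (365 left).
−4 → Jun 30, 2221 (end of Jun, 30 days; 361 left).
−30 → May 31, 2221 (end of May, 31 days; 331 left).
−31 → Apr 30, 2221 (end of Apr, 30 days; 300 left).
−30 → Mar 31, 2221 (end of Mar, 31 days; 270 left).
−31 → Feb 28, 2221 (end of Feb, 28 days; 239 left).
−28 → Jan 31, 2221 (end of Jan, 31 days; 211 left).
−31 → Dec 31, 2220 (end of Dec, 31 days; 180 left).
−31 → Nov 30, 2220 (end of Nov, 30 days; 149 left).
−30 → Oct 31, 2220 (end of Oct, 31 days; 119 left).
−31 → Sep 30, 2220 (end of Sep, 30 days; 88 left).
−30 → Aug 31, 2220 (end of Aug, 31 days; 58 left).
−31 → Jul 31, 2220 (end of Jul, 31 days; 27 left).
−27 → Jul 4, 2220.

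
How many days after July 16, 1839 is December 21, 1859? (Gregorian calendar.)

Jul 16, 1839 → Jul 16, 1840: 366 days (Feb 29, 1840 is in that span).
Jul 16, 1840 → Jul 16, 1841: 365 days.
Jul 16, 1841 → Jul 16, 1842: 365 days.
Jul 16, 1842 → Jul 16, 1843: 365 days.
Jul 16, 1843 → Jul 16, 1844: 366 days (Feb 29, 1844 is in that span).
Jul 16, 1844 → Jul 16, 1845: 365 days.
Jul 16, 1845 → Jul 16, 1846: 365 days.
Jul 16, 1846 → Jul 16, 1847: 365 days.
Jul 16, 1847 → Jul 16, 1848: 366 days (Feb 29, 1848 is in that span).
Jul 16, 1848 → Jul 16, 1849: 365 days.
Jul 16, 1849 → Jul 16, 1850: 365 days.
Jul 16, 1850 → Jul 16, 1851: 365 days.
Jul 16, 1851 → Jul 16, 1852: 366 days (Feb 29, 1852 is in that span).
Jul 16, 1852 → Jul 16, 1853: 365 days.
Jul 16, 1853 → Jul 16, 1854: 365 days.
Jul 16, 1854 → Jul 16, 1855: 365 days.
Jul 16, 1855 → Jul 16, 1856: 366 days (Feb 29, 1856 is in that span).
Jul 16, 1856 → Jul 16, 1857: 365 days.
Jul 16, 1857 → Jul 16, 1858: 365 days.
Jul 16, 1858 → Jul 16, 1859: 365 days.
Jul 16, 1859 → Aug 16, 1859: 31 days (July has 31).
Aug 16, 1859 → Sep 16, 1859: 31 days (August has 31).
Sep 16, 1859 → Oct 16, 1859: 30 days (September has 30).
Oct 16, 1859 → Nov 16, 1859: 31 days (October has 31).
Nov 16, 1859 → Dec 16, 1859: 30 days (November has 30).
Dec 16, 1859 → Dec 21, 1859: 5 days.
Total: 7463 days.

7463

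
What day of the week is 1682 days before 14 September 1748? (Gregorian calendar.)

Thursday

Sep 14, 1748 is a Saturday.
1682 mod 7 = 2, so 1682 days before a Saturday is Saturday − 2 = Thursday.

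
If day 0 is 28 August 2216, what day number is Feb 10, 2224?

2722

Aug 28, 2216 → Aug 28, 2217: 365 days.
Aug 28, 2217 → Aug 28, 2218: 365 days.
Aug 28, 2218 → Aug 28, 2219: 365 days.
Aug 28, 2219 → Aug 28, 2220: 366 days (Feb 29, 2220 is in that span).
Aug 28, 2220 → Aug 28, 2221: 365 days.
Aug 28, 2221 → Aug 28, 2222: 365 days.
Aug 28, 2222 → Aug 28, 2223: 365 days.
Aug 28, 2223 → Sep 28, 2223: 31 days (August has 31).
Sep 28, 2223 → Oct 28, 2223: 30 days (September has 30).
Oct 28, 2223 → Nov 28, 2223: 31 days (October has 31).
Nov 28, 2223 → Dec 28, 2223: 30 days (November has 30).
Dec 28, 2223 → Jan 28, 2224: 31 days (December has 31).
Jan 28, 2224 → Feb 10, 2224: 13 days.
Total: 2722 days.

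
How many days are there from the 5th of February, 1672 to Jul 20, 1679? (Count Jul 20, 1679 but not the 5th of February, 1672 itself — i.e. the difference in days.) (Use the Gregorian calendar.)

2722

Feb 5, 1672 → Feb 5, 1673: 366 days (Feb 29, 1672 is in that span).
Feb 5, 1673 → Feb 5, 1674: 365 days.
Feb 5, 1674 → Feb 5, 1675: 365 days.
Feb 5, 1675 → Feb 5, 1676: 365 days.
Feb 5, 1676 → Feb 5, 1677: 366 days (Feb 29, 1676 is in that span).
Feb 5, 1677 → Feb 5, 1678: 365 days.
Feb 5, 1678 → Feb 5, 1679: 365 days.
Feb 5, 1679 → Mar 5, 1679: 28 days (February has 28).
Mar 5, 1679 → Apr 5, 1679: 31 days (March has 31).
Apr 5, 1679 → May 5, 1679: 30 days (April has 30).
May 5, 1679 → Jun 5, 1679: 31 days (May has 31).
Jun 5, 1679 → Jul 5, 1679: 30 days (June has 30).
Jul 5, 1679 → Jul 20, 1679: 15 days.
Total: 2722 days.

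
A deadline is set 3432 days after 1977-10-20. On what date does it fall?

+365 (one year) → Oct 20, 1978 (3067 left).
+365 (one year) → Oct 20, 1979 (2702 left).
+366 (one year; includes Feb 29, 1980) → Oct 20, 1980 (2336 left).
+365 (one year) → Oct 20, 1981 (1971 left).
+365 (one year) → Oct 20, 1982 (1606 left).
+365 (one year) → Oct 20, 1983 (1241 left).
+366 (one year; includes Feb 29, 1984) → Oct 20, 1984 (875 left).
+365 (one year) → Oct 20, 1985 (510 left).
+365 (one year) → Oct 20, 1986 (145 left).
Oct has 31 days: +12 → Nov 1, 1986 (133 left).
Nov has 30 days: +30 → Dec 1, 1986 (103 left).
Dec has 31 days: +31 → Jan 1, 1987 (72 left).
Jan has 31 days: +31 → Feb 1, 1987 (41 left).
Feb has 28 days: +28 → Mar 1, 1987 (13 left).
+13 → Mar 14, 1987.

March 14, 1987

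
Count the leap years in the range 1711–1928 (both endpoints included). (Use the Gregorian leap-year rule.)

53

Multiples of 4 in [1711,1928]: 55.
Of those, multiples of 100: 2 (not leap unless ÷400).
Multiples of 400: 0.
Leap years = 55 − 2 + 0 = 53.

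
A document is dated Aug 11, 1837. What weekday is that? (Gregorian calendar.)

Doomsday rule: the anchor day for the 1800s is Friday. For year 37: 37÷12 = 3 r 1, and 1÷4 = 0, so 3+1+0 = 4.
Friday + 4 ≡ Tuesday — that's 1837's doomsday.
In August the doomsday date is Aug 8.
Aug 11 is 3 days after Aug 8; 3 mod 7 = 3, so Tuesday + 3 = Friday.

Friday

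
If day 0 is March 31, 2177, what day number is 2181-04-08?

Mar 31, 2177 → Mar 31, 2178: 365 days.
Mar 31, 2178 → Mar 31, 2179: 365 days.
Mar 31, 2179 → Mar 31, 2180: 366 days (Feb 29, 2180 is in that span).
Mar 31, 2180 → Apr 30, 2180: 30 days (March has 31).
Apr 30, 2180 → May 30, 2180: 30 days (April has 30).
May 30, 2180 → Jun 30, 2180: 31 days (May has 31).
Jun 30, 2180 → Jul 30, 2180: 30 days (June has 30).
Jul 30, 2180 → Aug 30, 2180: 31 days (July has 31).
Aug 30, 2180 → Sep 30, 2180: 31 days (August has 31).
Sep 30, 2180 → Oct 30, 2180: 30 days (September has 30).
Oct 30, 2180 → Nov 30, 2180: 31 days (October has 31).
Nov 30, 2180 → Dec 30, 2180: 30 days (November has 30).
Dec 30, 2180 → Jan 30, 2181: 31 days (December has 31).
Jan 30, 2181 → Feb 28, 2181: 29 days (January has 31).
Feb 28, 2181 → Mar 28, 2181: 28 days (February has 28).
Mar 28, 2181 → Apr 8, 2181: 11 days.
Total: 1469 days.

1469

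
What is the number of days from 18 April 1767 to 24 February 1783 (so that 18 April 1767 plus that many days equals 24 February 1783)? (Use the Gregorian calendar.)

5791

Apr 18, 1767 → Apr 18, 1768: 366 days (Feb 29, 1768 is in that span).
Apr 18, 1768 → Apr 18, 1769: 365 days.
Apr 18, 1769 → Apr 18, 1770: 365 days.
Apr 18, 1770 → Apr 18, 1771: 365 days.
Apr 18, 1771 → Apr 18, 1772: 366 days (Feb 29, 1772 is in that span).
Apr 18, 1772 → Apr 18, 1773: 365 days.
Apr 18, 1773 → Apr 18, 1774: 365 days.
Apr 18, 1774 → Apr 18, 1775: 365 days.
Apr 18, 1775 → Apr 18, 1776: 366 days (Feb 29, 1776 is in that span).
Apr 18, 1776 → Apr 18, 1777: 365 days.
Apr 18, 1777 → Apr 18, 1778: 365 days.
Apr 18, 1778 → Apr 18, 1779: 365 days.
Apr 18, 1779 → Apr 18, 1780: 366 days (Feb 29, 1780 is in that span).
Apr 18, 1780 → Apr 18, 1781: 365 days.
Apr 18, 1781 → Apr 18, 1782: 365 days.
Apr 18, 1782 → May 18, 1782: 30 days (April has 30).
May 18, 1782 → Jun 18, 1782: 31 days (May has 31).
Jun 18, 1782 → Jul 18, 1782: 30 days (June has 30).
Jul 18, 1782 → Aug 18, 1782: 31 days (July has 31).
Aug 18, 1782 → Sep 18, 1782: 31 days (August has 31).
Sep 18, 1782 → Oct 18, 1782: 30 days (September has 30).
Oct 18, 1782 → Nov 18, 1782: 31 days (October has 31).
Nov 18, 1782 → Dec 18, 1782: 30 days (November has 30).
Dec 18, 1782 → Jan 18, 1783: 31 days (December has 31).
Jan 18, 1783 → Feb 18, 1783: 31 days (January has 31).
Feb 18, 1783 → Feb 24, 1783: 6 days.
Total: 5791 days.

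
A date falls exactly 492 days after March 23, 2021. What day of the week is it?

Thursday

First find the weekday of Mar 23, 2021. Doomsday rule: the anchor day for the 2000s is Tuesday. For year 21: 21÷12 = 1 r 9, and 9÷4 = 2, so 1+9+2 = 12.
Tuesday + 12 ≡ Sunday — that's 2021's doomsday.
In March the doomsday date is Mar 14.
Mar 23 is 9 days after Mar 14; 9 mod 7 = 2, so Sunday + 2 = Tuesday.
492 mod 7 = 2, so 492 days after a Tuesday is Tuesday + 2 = Thursday.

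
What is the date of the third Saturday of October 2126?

October 1, 2126 is a Tuesday.
The first Saturday is therefore October 5 (4 days later).
The third Saturday is 5 + 2×7 = October 19.

October 19, 2126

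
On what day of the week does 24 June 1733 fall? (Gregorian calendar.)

Doomsday rule: the anchor day for the 1700s is Sunday. For year 33: 33÷12 = 2 r 9, and 9÷4 = 2, so 2+9+2 = 13.
Sunday + 13 ≡ Saturday — that's 1733's doomsday.
In June the doomsday date is Jun 6.
Jun 24 is 18 days after Jun 6; 18 mod 7 = 4, so Saturday + 4 = Wednesday.

Wednesday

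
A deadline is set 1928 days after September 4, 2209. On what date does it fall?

December 15, 2214

+365 (one year) → Sep 4, 2210 (1563 left).
+365 (one year) → Sep 4, 2211 (1198 left).
+366 (one year; includes Feb 29, 2212) → Sep 4, 2212 (832 left).
+365 (one year) → Sep 4, 2213 (467 left).
+365 (one year) → Sep 4, 2214 (102 left).
Sep has 30 days: +27 → Oct 1, 2214 (75 left).
Oct has 31 days: +31 → Nov 1, 2214 (44 left).
Nov has 30 days: +30 → Dec 1, 2214 (14 left).
+14 → Dec 15, 2214.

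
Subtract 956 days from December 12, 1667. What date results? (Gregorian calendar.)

−365 (one year) → Dec 12, 1666 (591 left).
−365 (one year) → Dec 12, 1665 (226 left).
−12 → Nov 30, 1665 (end of Nov, 30 days; 214 left).
−30 → Oct 31, 1665 (end of Oct, 31 days; 184 left).
−31 → Sep 30, 1665 (end of Sep, 30 days; 153 left).
−30 → Aug 31, 1665 (end of Aug, 31 days; 123 left).
−31 → Jul 31, 1665 (end of Jul, 31 days; 92 left).
−31 → Jun 30, 1665 (end of Jun, 30 days; 61 left).
−30 → May 31, 1665 (end of May, 31 days; 31 left).
−31 → Apr 30, 1665 (end of Apr, 30 days; 0 left).

April 30, 1665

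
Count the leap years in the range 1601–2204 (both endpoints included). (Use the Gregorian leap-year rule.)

Multiples of 4 in [1601,2204]: 151.
Of those, multiples of 100: 6 (not leap unless ÷400).
Multiples of 400: 1.
Leap years = 151 − 6 + 1 = 146.

146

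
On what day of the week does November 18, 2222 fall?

Monday

January 1, 2222 is a Tuesday.
Jan 1, 2222 → Feb 1, 2222: 31 days (January has 31).
Feb 1, 2222 → Mar 1, 2222: 28 days (February has 28).
Mar 1, 2222 → Apr 1, 2222: 31 days (March has 31).
Apr 1, 2222 → May 1, 2222: 30 days (April has 30).
May 1, 2222 → Jun 1, 2222: 31 days (May has 31).
Jun 1, 2222 → Jul 1, 2222: 30 days (June has 30).
Jul 1, 2222 → Aug 1, 2222: 31 days (July has 31).
Aug 1, 2222 → Sep 1, 2222: 31 days (August has 31).
Sep 1, 2222 → Oct 1, 2222: 30 days (September has 30).
Oct 1, 2222 → Nov 1, 2222: 31 days (October has 31).
Nov 1, 2222 → Nov 18, 2222: 17 days.
Total: 321 days.
321 mod 7 = 6, so Tuesday + 6 = Monday.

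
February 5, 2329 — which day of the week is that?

Doomsday rule: the anchor day for the 2300s is Wednesday. For year 29: 29÷12 = 2 r 5, and 5÷4 = 1, so 2+5+1 = 8.
Wednesday + 8 ≡ Thursday — that's 2329's doomsday.
In February the doomsday date is Feb 28 (2329 is not a leap year).
Feb 5 is 23 days before Feb 28; 23 mod 7 = 2, so Thursday − 2 = Tuesday.

Tuesday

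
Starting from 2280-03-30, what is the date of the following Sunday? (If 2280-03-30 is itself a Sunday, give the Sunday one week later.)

Mar 30, 2280 is a Tuesday.
From Tuesday to the next Sunday is 5 days.
Mar 30, 2280 + 5 = Apr 4, 2280.

April 4, 2280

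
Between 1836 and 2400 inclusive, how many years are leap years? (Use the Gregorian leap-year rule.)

138

Multiples of 4 in [1836,2400]: 142.
Of those, multiples of 100: 6 (not leap unless ÷400).
Multiples of 400: 2.
Leap years = 142 − 6 + 2 = 138.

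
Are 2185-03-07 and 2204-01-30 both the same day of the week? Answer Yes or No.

From Mar 7, 2185 to Jan 30, 2204 is 6902 days.
6902 mod 7 = 0, so they are the same weekday.
(Mar 7, 2185 is a Monday; Jan 30, 2204 is a Monday.)

Yes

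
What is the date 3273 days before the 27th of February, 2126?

−365 (one year) → Feb 27, 2125 (2908 left).
−366 (one year; includes Feb 29, 2124) → Feb 27, 2124 (2542 left).
−365 (one year) → Feb 27, 2123 (2177 left).
−365 (one year) → Feb 27, 2122 (1812 left).
−365 (one year) → Feb 27, 2121 (1447 left).
−366 (one year; includes Feb 29, 2120) → Feb 27, 2120 (1081 left).
−365 (one year) → Feb 27, 2119 (716 left).
−365 (one year) → Feb 27, 2118 (351 left).
−27 → Jan 31, 2118 (end of Jan, 31 days; 324 left).
−31 → Dec 31, 2117 (end of Dec, 31 days; 293 left).
−31 → Nov 30, 2117 (end of Nov, 30 days; 262 left).
−30 → Oct 31, 2117 (end of Oct, 31 days; 232 left).
−31 → Sep 30, 2117 (end of Sep, 30 days; 201 left).
−30 → Aug 31, 2117 (end of Aug, 31 days; 171 left).
−31 → Jul 31, 2117 (end of Jul, 31 days; 140 left).
−31 → Jun 30, 2117 (end of Jun, 30 days; 109 left).
−30 → May 31, 2117 (end of May, 31 days; 79 left).
−31 → Apr 30, 2117 (end of Apr, 30 days; 48 left).
−30 → Mar 31, 2117 (end of Mar, 31 days; 18 left).
−18 → Mar 13, 2117.

March 13, 2117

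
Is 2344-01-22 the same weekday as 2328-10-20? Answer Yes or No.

Yes

From Oct 20, 2328 to Jan 22, 2344 is 5572 days.
5572 mod 7 = 0, so they are the same weekday.
(Oct 20, 2328 is a Saturday; Jan 22, 2344 is a Saturday.)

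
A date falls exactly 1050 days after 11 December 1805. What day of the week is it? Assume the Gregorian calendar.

Wednesday

First find the weekday of Dec 11, 1805. Doomsday rule: the anchor day for the 1800s is Friday. For year 05: 5÷12 = 0 r 5, and 5÷4 = 1, so 0+5+1 = 6.
Friday + 6 ≡ Thursday — that's 1805's doomsday.
In December the doomsday date is Dec 12.
Dec 11 is 1 day before Dec 12; 1 mod 7 = 1, so Thursday − 1 = Wednesday.
1050 mod 7 = 0, so 1050 days after a Wednesday is Wednesday + 0 = Wednesday.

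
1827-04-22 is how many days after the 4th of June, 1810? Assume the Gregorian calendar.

6166

Jun 4, 1810 → Jun 4, 1811: 365 days.
Jun 4, 1811 → Jun 4, 1812: 366 days (Feb 29, 1812 is in that span).
Jun 4, 1812 → Jun 4, 1813: 365 days.
Jun 4, 1813 → Jun 4, 1814: 365 days.
Jun 4, 1814 → Jun 4, 1815: 365 days.
Jun 4, 1815 → Jun 4, 1816: 366 days (Feb 29, 1816 is in that span).
Jun 4, 1816 → Jun 4, 1817: 365 days.
Jun 4, 1817 → Jun 4, 1818: 365 days.
Jun 4, 1818 → Jun 4, 1819: 365 days.
Jun 4, 1819 → Jun 4, 1820: 366 days (Feb 29, 1820 is in that span).
Jun 4, 1820 → Jun 4, 1821: 365 days.
Jun 4, 1821 → Jun 4, 1822: 365 days.
Jun 4, 1822 → Jun 4, 1823: 365 days.
Jun 4, 1823 → Jun 4, 1824: 366 days (Feb 29, 1824 is in that span).
Jun 4, 1824 → Jun 4, 1825: 365 days.
Jun 4, 1825 → Jun 4, 1826: 365 days.
Jun 4, 1826 → Jul 4, 1826: 30 days (June has 30).
Jul 4, 1826 → Aug 4, 1826: 31 days (July has 31).
Aug 4, 1826 → Sep 4, 1826: 31 days (August has 31).
Sep 4, 1826 → Oct 4, 1826: 30 days (September has 30).
Oct 4, 1826 → Nov 4, 1826: 31 days (October has 31).
Nov 4, 1826 → Dec 4, 1826: 30 days (November has 30).
Dec 4, 1826 → Jan 4, 1827: 31 days (December has 31).
Jan 4, 1827 → Feb 4, 1827: 31 days (January has 31).
Feb 4, 1827 → Mar 4, 1827: 28 days (February has 28).
Mar 4, 1827 → Apr 4, 1827: 31 days (March has 31).
Apr 4, 1827 → Apr 22, 1827: 18 days.
Total: 6166 days.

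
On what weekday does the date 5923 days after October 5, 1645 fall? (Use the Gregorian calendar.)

First find the weekday of Oct 5, 1645. Doomsday rule: the anchor day for the 1600s is Tuesday. For year 45: 45÷12 = 3 r 9, and 9÷4 = 2, so 3+9+2 = 14.
Tuesday + 14 ≡ Tuesday — that's 1645's doomsday.
In October the doomsday date is Oct 10.
Oct 5 is 5 days before Oct 10; 5 mod 7 = 5, so Tuesday − 5 = Thursday.
5923 mod 7 = 1, so 5923 days after a Thursday is Thursday + 1 = Friday.

Friday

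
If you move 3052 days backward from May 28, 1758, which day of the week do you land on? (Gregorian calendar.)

First find the weekday of May 28, 1758. Doomsday rule: the anchor day for the 1700s is Sunday. For year 58: 58÷12 = 4 r 10, and 10÷4 = 2, so 4+10+2 = 16.
Sunday + 16 ≡ Tuesday — that's 1758's doomsday.
In May the doomsday date is May 9.
May 28 is 19 days after May 9; 19 mod 7 = 5, so Tuesday + 5 = Sunday.
3052 mod 7 = 0, so 3052 days before a Sunday is Sunday − 0 = Sunday.

Sunday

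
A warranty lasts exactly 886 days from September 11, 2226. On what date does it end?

+365 (one year) → Sep 11, 2227 (521 left).
+366 (one year; includes Feb 29, 2228) → Sep 11, 2228 (155 left).
Sep has 30 days: +20 → Oct 1, 2228 (135 left).
Oct has 31 days: +31 → Nov 1, 2228 (104 left).
Nov has 30 days: +30 → Dec 1, 2228 (74 left).
Dec has 31 days: +31 → Jan 1, 2229 (43 left).
Jan has 31 days: +31 → Feb 1, 2229 (12 left).
+12 → Feb 13, 2229.

February 13, 2229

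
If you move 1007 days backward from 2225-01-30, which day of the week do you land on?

Monday

First find the weekday of Jan 30, 2225. Doomsday rule: the anchor day for the 2200s is Friday. For year 25: 25÷12 = 2 r 1, and 1÷4 = 0, so 2+1+0 = 3.
Friday + 3 ≡ Monday — that's 2225's doomsday.
In January the doomsday date is Jan 3 (2225 is not a leap year).
Jan 30 is 27 days after Jan 3; 27 mod 7 = 6, so Monday + 6 = Sunday.
1007 mod 7 = 6, so 1007 days before a Sunday is Sunday − 6 = Monday.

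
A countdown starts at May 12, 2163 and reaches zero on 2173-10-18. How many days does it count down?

3812

May 12, 2163 → May 12, 2164: 366 days (Feb 29, 2164 is in that span).
May 12, 2164 → May 12, 2165: 365 days.
May 12, 2165 → May 12, 2166: 365 days.
May 12, 2166 → May 12, 2167: 365 days.
May 12, 2167 → May 12, 2168: 366 days (Feb 29, 2168 is in that span).
May 12, 2168 → May 12, 2169: 365 days.
May 12, 2169 → May 12, 2170: 365 days.
May 12, 2170 → May 12, 2171: 365 days.
May 12, 2171 → May 12, 2172: 366 days (Feb 29, 2172 is in that span).
May 12, 2172 → May 12, 2173: 365 days.
May 12, 2173 → Jun 12, 2173: 31 days (May has 31).
Jun 12, 2173 → Jul 12, 2173: 30 days (June has 30).
Jul 12, 2173 → Aug 12, 2173: 31 days (July has 31).
Aug 12, 2173 → Sep 12, 2173: 31 days (August has 31).
Sep 12, 2173 → Oct 12, 2173: 30 days (September has 30).
Oct 12, 2173 → Oct 18, 2173: 6 days.
Total: 3812 days.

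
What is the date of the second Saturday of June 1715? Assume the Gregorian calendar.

June 8, 1715

June 1, 1715 is a Saturday.
The first Saturday is therefore June 1 (same day).
The second Saturday is 1 + 1×7 = June 8.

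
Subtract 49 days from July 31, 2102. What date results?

June 12, 2102

−31 → Jun 30, 2102 (end of Jun, 30 days; 18 left).
−18 → Jun 12, 2102.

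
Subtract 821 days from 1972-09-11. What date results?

June 13, 1970

−366 (one year; includes Feb 29, 1972) → Sep 11, 1971 (455 left).
−365 (one year) → Sep 11, 1970 (90 left).
−11 → Aug 31, 1970 (end of Aug, 31 days; 79 left).
−31 → Jul 31, 1970 (end of Jul, 31 days; 48 left).
−31 → Jun 30, 1970 (end of Jun, 30 days; 17 left).
−17 → Jun 13, 1970.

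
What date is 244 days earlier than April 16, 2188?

August 16, 2187

−16 → Mar 31, 2188 (end of Mar, 31 days; 228 left).
−31 → Feb 29, 2188 (end of Feb, 29 days; 197 left).
−29 → Jan 31, 2188 (end of Jan, 31 days; 168 left).
−31 → Dec 31, 2187 (end of Dec, 31 days; 137 left).
−31 → Nov 30, 2187 (end of Nov, 30 days; 106 left).
−30 → Oct 31, 2187 (end of Oct, 31 days; 76 left).
−31 → Sep 30, 2187 (end of Sep, 30 days; 45 left).
−30 → Aug 31, 2187 (end of Aug, 31 days; 15 left).
−15 → Aug 16, 2187.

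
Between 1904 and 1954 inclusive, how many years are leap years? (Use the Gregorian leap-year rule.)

Multiples of 4 in [1904,1954]: 13.
Of those, multiples of 100: 0 (not leap unless ÷400).
Multiples of 400: 0.
Leap years = 13 − 0 + 0 = 13.

13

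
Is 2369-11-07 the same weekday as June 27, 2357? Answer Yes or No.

From Jun 27, 2357 to Nov 7, 2369 is 4516 days.
4516 mod 7 = 1, so they are different weekdays.
(Jun 27, 2357 is a Thursday; Nov 7, 2369 is a Friday.)

No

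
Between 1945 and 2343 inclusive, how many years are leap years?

Multiples of 4 in [1945,2343]: 99.
Of those, multiples of 100: 4 (not leap unless ÷400).
Multiples of 400: 1.
Leap years = 99 − 4 + 1 = 96.

96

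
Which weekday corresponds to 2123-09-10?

January 1, 2123 is a Friday.
Jan 1, 2123 → Feb 1, 2123: 31 days (January has 31).
Feb 1, 2123 → Mar 1, 2123: 28 days (February has 28).
Mar 1, 2123 → Apr 1, 2123: 31 days (March has 31).
Apr 1, 2123 → May 1, 2123: 30 days (April has 30).
May 1, 2123 → Jun 1, 2123: 31 days (May has 31).
Jun 1, 2123 → Jul 1, 2123: 30 days (June has 30).
Jul 1, 2123 → Aug 1, 2123: 31 days (July has 31).
Aug 1, 2123 → Sep 1, 2123: 31 days (August has 31).
Sep 1, 2123 → Sep 10, 2123: 9 days.
Total: 252 days.
252 mod 7 = 0, so Friday + 0 = Friday.

Friday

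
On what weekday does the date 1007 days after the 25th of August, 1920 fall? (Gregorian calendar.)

First find the weekday of Aug 25, 1920. Doomsday rule: the anchor day for the 1900s is Wednesday. For year 20: 20÷12 = 1 r 8, and 8÷4 = 2, so 1+8+2 = 11.
Wednesday + 11 ≡ Sunday — that's 1920's doomsday.
In August the doomsday date is Aug 8.
Aug 25 is 17 days after Aug 8; 17 mod 7 = 3, so Sunday + 3 = Wednesday.
1007 mod 7 = 6, so 1007 days after a Wednesday is Wednesday + 6 = Tuesday.

Tuesday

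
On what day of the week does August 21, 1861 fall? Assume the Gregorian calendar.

Doomsday rule: the anchor day for the 1800s is Friday. For year 61: 61÷12 = 5 r 1, and 1÷4 = 0, so 5+1+0 = 6.
Friday + 6 ≡ Thursday — that's 1861's doomsday.
In August the doomsday date is Aug 8.
Aug 21 is 13 days after Aug 8; 13 mod 7 = 6, so Thursday + 6 = Wednesday.

Wednesday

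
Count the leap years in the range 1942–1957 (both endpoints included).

4

Multiples of 4 in [1942,1957]: 4.
Of those, multiples of 100: 0 (not leap unless ÷400).
Multiples of 400: 0.
Leap years = 4 − 0 + 0 = 4.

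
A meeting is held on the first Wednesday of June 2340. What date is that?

June 5, 2340

June 1, 2340 is a Saturday.
The first Wednesday is therefore June 5 (4 days later).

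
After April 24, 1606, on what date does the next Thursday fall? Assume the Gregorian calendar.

Apr 24, 1606 is a Monday.
From Monday to the next Thursday is 3 days.
Apr 24, 1606 + 3 = Apr 27, 1606.

April 27, 1606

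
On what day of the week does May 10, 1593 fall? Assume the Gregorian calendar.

Monday

Doomsday rule: the anchor day for the 1500s is Wednesday. For year 93: 93÷12 = 7 r 9, and 9÷4 = 2, so 7+9+2 = 18.
Wednesday + 18 ≡ Sunday — that's 1593's doomsday.
In May the doomsday date is May 9.
May 10 is 1 day after May 9; 1 mod 7 = 1, so Sunday + 1 = Monday.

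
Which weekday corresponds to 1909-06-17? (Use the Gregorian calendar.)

Thursday

Doomsday rule: the anchor day for the 1900s is Wednesday. For year 09: 9÷12 = 0 r 9, and 9÷4 = 2, so 0+9+2 = 11.
Wednesday + 11 ≡ Sunday — that's 1909's doomsday.
In June the doomsday date is Jun 6.
Jun 17 is 11 days after Jun 6; 11 mod 7 = 4, so Sunday + 4 = Thursday.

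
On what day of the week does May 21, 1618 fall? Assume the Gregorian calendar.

Monday

Doomsday rule: the anchor day for the 1600s is Tuesday. For year 18: 18÷12 = 1 r 6, and 6÷4 = 1, so 1+6+1 = 8.
Tuesday + 8 ≡ Wednesday — that's 1618's doomsday.
In May the doomsday date is May 9.
May 21 is 12 days after May 9; 12 mod 7 = 5, so Wednesday + 5 = Monday.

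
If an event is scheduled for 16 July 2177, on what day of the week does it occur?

Doomsday rule: the anchor day for the 2100s is Sunday. For year 77: 77÷12 = 6 r 5, and 5÷4 = 1, so 6+5+1 = 12.
Sunday + 12 ≡ Friday — that's 2177's doomsday.
In July the doomsday date is Jul 11.
Jul 16 is 5 days after Jul 11; 5 mod 7 = 5, so Friday + 5 = Wednesday.

Wednesday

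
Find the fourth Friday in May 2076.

May 22, 2076

May 1, 2076 is a Friday.
The first Friday is therefore May 1 (same day).
The fourth Friday is 1 + 3×7 = May 22.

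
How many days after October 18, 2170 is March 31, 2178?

Oct 18, 2170 → Oct 18, 2171: 365 days.
Oct 18, 2171 → Oct 18, 2172: 366 days (Feb 29, 2172 is in that span).
Oct 18, 2172 → Oct 18, 2173: 365 days.
Oct 18, 2173 → Oct 18, 2174: 365 days.
Oct 18, 2174 → Oct 18, 2175: 365 days.
Oct 18, 2175 → Oct 18, 2176: 366 days (Feb 29, 2176 is in that span).
Oct 18, 2176 → Oct 18, 2177: 365 days.
Oct 18, 2177 → Nov 18, 2177: 31 days (October has 31).
Nov 18, 2177 → Dec 18, 2177: 30 days (November has 30).
Dec 18, 2177 → Jan 18, 2178: 31 days (December has 31).
Jan 18, 2178 → Feb 18, 2178: 31 days (January has 31).
Feb 18, 2178 → Mar 18, 2178: 28 days (February has 28).
Mar 18, 2178 → Mar 31, 2178: 13 days.
Total: 2721 days.

2721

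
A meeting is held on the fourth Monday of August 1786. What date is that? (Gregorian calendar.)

August 1, 1786 is a Tuesday.
The first Monday is therefore August 7 (6 days later).
The fourth Monday is 7 + 3×7 = August 28.

August 28, 1786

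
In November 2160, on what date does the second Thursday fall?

November 13, 2160

November 1, 2160 is a Saturday.
The first Thursday is therefore November 6 (5 days later).
The second Thursday is 6 + 1×7 = November 13.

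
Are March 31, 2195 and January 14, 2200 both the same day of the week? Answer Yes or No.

From Mar 31, 2195 to Jan 14, 2200 is 1750 days.
1750 mod 7 = 0, so they are the same weekday.
(Mar 31, 2195 is a Tuesday; Jan 14, 2200 is a Tuesday.)

Yes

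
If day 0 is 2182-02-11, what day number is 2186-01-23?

1442

Feb 11, 2182 → Feb 11, 2183: 365 days.
Feb 11, 2183 → Feb 11, 2184: 365 days.
Feb 11, 2184 → Feb 11, 2185: 366 days (Feb 29, 2184 is in that span).
Feb 11, 2185 → Mar 11, 2185: 28 days (February has 28).
Mar 11, 2185 → Apr 11, 2185: 31 days (March has 31).
Apr 11, 2185 → May 11, 2185: 30 days (April has 30).
May 11, 2185 → Jun 11, 2185: 31 days (May has 31).
Jun 11, 2185 → Jul 11, 2185: 30 days (June has 30).
Jul 11, 2185 → Aug 11, 2185: 31 days (July has 31).
Aug 11, 2185 → Sep 11, 2185: 31 days (August has 31).
Sep 11, 2185 → Oct 11, 2185: 30 days (September has 30).
Oct 11, 2185 → Nov 11, 2185: 31 days (October has 31).
Nov 11, 2185 → Dec 11, 2185: 30 days (November has 30).
Dec 11, 2185 → Jan 11, 2186: 31 days (December has 31).
Jan 11, 2186 → Jan 23, 2186: 12 days.
Total: 1442 days.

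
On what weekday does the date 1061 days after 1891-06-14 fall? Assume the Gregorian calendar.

Thursday

First find the weekday of Jun 14, 1891. Doomsday rule: the anchor day for the 1800s is Friday. For year 91: 91÷12 = 7 r 7, and 7÷4 = 1, so 7+7+1 = 15.
Friday + 15 ≡ Saturday — that's 1891's doomsday.
In June the doomsday date is Jun 6.
Jun 14 is 8 days after Jun 6; 8 mod 7 = 1, so Saturday + 1 = Sunday.
1061 mod 7 = 4, so 1061 days after a Sunday is Sunday + 4 = Thursday.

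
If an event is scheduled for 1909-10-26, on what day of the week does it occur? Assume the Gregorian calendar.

Tuesday

Doomsday rule: the anchor day for the 1900s is Wednesday. For year 09: 9÷12 = 0 r 9, and 9÷4 = 2, so 0+9+2 = 11.
Wednesday + 11 ≡ Sunday — that's 1909's doomsday.
In October the doomsday date is Oct 10.
Oct 26 is 16 days after Oct 10; 16 mod 7 = 2, so Sunday + 2 = Tuesday.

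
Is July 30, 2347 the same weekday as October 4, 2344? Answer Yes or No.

Yes

From Oct 4, 2344 to Jul 30, 2347 is 1029 days.
1029 mod 7 = 0, so they are the same weekday.
(Oct 4, 2344 is a Wednesday; Jul 30, 2347 is a Wednesday.)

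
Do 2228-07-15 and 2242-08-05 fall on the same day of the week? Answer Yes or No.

From Jul 15, 2228 to Aug 5, 2242 is 5134 days.
5134 mod 7 = 3, so they are different weekdays.
(Jul 15, 2228 is a Tuesday; Aug 5, 2242 is a Friday.)

No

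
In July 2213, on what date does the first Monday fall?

July 1, 2213 is a Thursday.
The first Monday is therefore July 5 (4 days later).

July 5, 2213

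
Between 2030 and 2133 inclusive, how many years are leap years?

25

Multiples of 4 in [2030,2133]: 26.
Of those, multiples of 100: 1 (not leap unless ÷400).
Multiples of 400: 0.
Leap years = 26 − 1 + 0 = 25.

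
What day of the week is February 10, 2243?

Doomsday rule: the anchor day for the 2200s is Friday. For year 43: 43÷12 = 3 r 7, and 7÷4 = 1, so 3+7+1 = 11.
Friday + 11 ≡ Tuesday — that's 2243's doomsday.
In February the doomsday date is Feb 28 (2243 is not a leap year).
Feb 10 is 18 days before Feb 28; 18 mod 7 = 4, so Tuesday − 4 = Friday.

Friday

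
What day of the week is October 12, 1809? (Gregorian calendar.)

Thursday

Doomsday rule: the anchor day for the 1800s is Friday. For year 09: 9÷12 = 0 r 9, and 9÷4 = 2, so 0+9+2 = 11.
Friday + 11 ≡ Tuesday — that's 1809's doomsday.
In October the doomsday date is Oct 10.
Oct 12 is 2 days after Oct 10; 2 mod 7 = 2, so Tuesday + 2 = Thursday.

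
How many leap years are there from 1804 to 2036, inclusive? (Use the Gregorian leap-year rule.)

Multiples of 4 in [1804,2036]: 59.
Of those, multiples of 100: 2 (not leap unless ÷400).
Multiples of 400: 1.
Leap years = 59 − 2 + 1 = 58.

58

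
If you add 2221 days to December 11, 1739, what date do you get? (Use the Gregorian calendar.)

+366 (one year; includes Feb 29, 1740) → Dec 11, 1740 (1855 left).
+365 (one year) → Dec 11, 1741 (1490 left).
+365 (one year) → Dec 11, 1742 (1125 left).
+365 (one year) → Dec 11, 1743 (760 left).
+366 (one year; includes Feb 29, 1744) → Dec 11, 1744 (394 left).
Dec has 31 days: +21 → Jan 1, 1745 (373 left).
Jan has 31 days: +31 → Feb 1, 1745 (342 left).
Feb has 28 days: +28 → Mar 1, 1745 (314 left).
Mar has 31 days: +31 → Apr 1, 1745 (283 left).
Apr has 30 days: +30 → May 1, 1745 (253 left).
May has 31 days: +31 → Jun 1, 1745 (222 left).
Jun has 30 days: +30 → Jul 1, 1745 (192 left).
Jul has 31 days: +31 → Aug 1, 1745 (161 left).
Aug has 31 days: +31 → Sep 1, 1745 (130 left).
Sep has 30 days: +30 → Oct 1, 1745 (100 left).
Oct has 31 days: +31 → Nov 1, 1745 (69 left).
Nov has 30 days: +30 → Dec 1, 1745 (39 left).
Dec has 31 days: +31 → Jan 1, 1746 (8 left).
+8 → Jan 9, 1746.

January 9, 1746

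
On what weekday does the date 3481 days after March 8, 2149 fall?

Monday

Mar 8, 2149 is a Saturday.
3481 mod 7 = 2, so 3481 days after a Saturday is Saturday + 2 = Monday.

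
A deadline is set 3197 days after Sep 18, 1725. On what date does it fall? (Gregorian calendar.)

+365 (one year) → Sep 18, 1726 (2832 left).
+365 (one year) → Sep 18, 1727 (2467 left).
+366 (one year; includes Feb 29, 1728) → Sep 18, 1728 (2101 left).
+365 (one year) → Sep 18, 1729 (1736 left).
+365 (one year) → Sep 18, 1730 (1371 left).
+365 (one year) → Sep 18, 1731 (1006 left).
+366 (one year; includes Feb 29, 1732) → Sep 18, 1732 (640 left).
+365 (one year) → Sep 18, 1733 (275 left).
Sep has 30 days: +13 → Oct 1, 1733 (262 left).
Oct has 31 days: +31 → Nov 1, 1733 (231 left).
Nov has 30 days: +30 → Dec 1, 1733 (201 left).
Dec has 31 days: +31 → Jan 1, 1734 (170 left).
Jan has 31 days: +31 → Feb 1, 1734 (139 left).
Feb has 28 days: +28 → Mar 1, 1734 (111 left).
Mar has 31 days: +31 → Apr 1, 1734 (80 left).
Apr has 30 days: +30 → May 1, 1734 (50 left).
May has 31 days: +31 → Jun 1, 1734 (19 left).
+19 → Jun 20, 1734.

June 20, 1734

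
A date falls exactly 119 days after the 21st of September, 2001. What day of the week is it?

First find the weekday of Sep 21, 2001. Doomsday rule: the anchor day for the 2000s is Tuesday. For year 01: 1÷12 = 0 r 1, and 1÷4 = 0, so 0+1+0 = 1.
Tuesday + 1 ≡ Wednesday — that's 2001's doomsday.
In September the doomsday date is Sep 5.
Sep 21 is 16 days after Sep 5; 16 mod 7 = 2, so Wednesday + 2 = Friday.
119 mod 7 = 0, so 119 days after a Friday is Friday + 0 = Friday.

Friday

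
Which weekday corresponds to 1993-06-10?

Doomsday rule: the anchor day for the 1900s is Wednesday. For year 93: 93÷12 = 7 r 9, and 9÷4 = 2, so 7+9+2 = 18.
Wednesday + 18 ≡ Sunday — that's 1993's doomsday.
In June the doomsday date is Jun 6.
Jun 10 is 4 days after Jun 6; 4 mod 7 = 4, so Sunday + 4 = Thursday.

Thursday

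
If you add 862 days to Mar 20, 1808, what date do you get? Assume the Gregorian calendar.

+365 (one year) → Mar 20, 1809 (497 left).
+365 (one year) → Mar 20, 1810 (132 left).
Mar has 31 days: +12 → Apr 1, 1810 (120 left).
Apr has 30 days: +30 → May 1, 1810 (90 left).
May has 31 days: +31 → Jun 1, 1810 (59 left).
Jun has 30 days: +30 → Jul 1, 1810 (29 left).
+29 → Jul 30, 1810.

July 30, 1810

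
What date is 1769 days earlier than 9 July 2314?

−365 (one year) → Jul 9, 2313 (1404 left).
−365 (one year) → Jul 9, 2312 (1039 left).
−366 (one year; includes Feb 29, 2312) → Jul 9, 2311 (673 left).
−365 (one year) → Jul 9, 2310 (308 left).
−9 → Jun 30, 2310 (end of Jun, 30 days; 299 left).
−30 → May 31, 2310 (end of May, 31 days; 269 left).
−31 → Apr 30, 2310 (end of Apr, 30 days; 238 left).
−30 → Mar 31, 2310 (end of Mar, 31 days; 208 left).
−31 → Feb 28, 2310 (end of Feb, 28 days; 177 left).
−28 → Jan 31, 2310 (end of Jan, 31 days; 149 left).
−31 → Dec 31, 2309 (end of Dec, 31 days; 118 left).
−31 → Nov 30, 2309 (end of Nov, 30 days; 87 left).
−30 → Oct 31, 2309 (end of Oct, 31 days; 57 left).
−31 → Sep 30, 2309 (end of Sep, 30 days; 26 left).
−26 → Sep 4, 2309.

September 4, 2309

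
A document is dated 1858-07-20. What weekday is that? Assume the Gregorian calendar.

Doomsday rule: the anchor day for the 1800s is Friday. For year 58: 58÷12 = 4 r 10, and 10÷4 = 2, so 4+10+2 = 16.
Friday + 16 ≡ Sunday — that's 1858's doomsday.
In July the doomsday date is Jul 11.
Jul 20 is 9 days after Jul 11; 9 mod 7 = 2, so Sunday + 2 = Tuesday.

Tuesday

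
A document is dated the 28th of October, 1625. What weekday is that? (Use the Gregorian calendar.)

Tuesday

Doomsday rule: the anchor day for the 1600s is Tuesday. For year 25: 25÷12 = 2 r 1, and 1÷4 = 0, so 2+1+0 = 3.
Tuesday + 3 ≡ Friday — that's 1625's doomsday.
In October the doomsday date is Oct 10.
Oct 28 is 18 days after Oct 10; 18 mod 7 = 4, so Friday + 4 = Tuesday.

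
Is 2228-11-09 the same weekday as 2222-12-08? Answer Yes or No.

From Dec 8, 2222 to Nov 9, 2228 is 2163 days.
2163 mod 7 = 0, so they are the same weekday.
(Dec 8, 2222 is a Sunday; Nov 9, 2228 is a Sunday.)

Yes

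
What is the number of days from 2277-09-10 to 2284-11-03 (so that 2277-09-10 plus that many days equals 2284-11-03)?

Sep 10, 2277 → Sep 10, 2278: 365 days.
Sep 10, 2278 → Sep 10, 2279: 365 days.
Sep 10, 2279 → Sep 10, 2280: 366 days (Feb 29, 2280 is in that span).
Sep 10, 2280 → Sep 10, 2281: 365 days.
Sep 10, 2281 → Sep 10, 2282: 365 days.
Sep 10, 2282 → Sep 10, 2283: 365 days.
Sep 10, 2283 → Sep 10, 2284: 366 days (Feb 29, 2284 is in that span).
Sep 10, 2284 → Oct 10, 2284: 30 days (September has 30).
Oct 10, 2284 → Nov 3, 2284: 24 days.
Total: 2611 days.

2611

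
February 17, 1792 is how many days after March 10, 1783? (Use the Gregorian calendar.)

Mar 10, 1783 → Mar 10, 1784: 366 days (Feb 29, 1784 is in that span).
Mar 10, 1784 → Mar 10, 1785: 365 days.
Mar 10, 1785 → Mar 10, 1786: 365 days.
Mar 10, 1786 → Mar 10, 1787: 365 days.
Mar 10, 1787 → Mar 10, 1788: 366 days (Feb 29, 1788 is in that span).
Mar 10, 1788 → Mar 10, 1789: 365 days.
Mar 10, 1789 → Mar 10, 1790: 365 days.
Mar 10, 1790 → Mar 10, 1791: 365 days.
Mar 10, 1791 → Apr 10, 1791: 31 days (March has 31).
Apr 10, 1791 → May 10, 1791: 30 days (April has 30).
May 10, 1791 → Jun 10, 1791: 31 days (May has 31).
Jun 10, 1791 → Jul 10, 1791: 30 days (June has 30).
Jul 10, 1791 → Aug 10, 1791: 31 days (July has 31).
Aug 10, 1791 → Sep 10, 1791: 31 days (August has 31).
Sep 10, 1791 → Oct 10, 1791: 30 days (September has 30).
Oct 10, 1791 → Nov 10, 1791: 31 days (October has 31).
Nov 10, 1791 → Dec 10, 1791: 30 days (November has 30).
Dec 10, 1791 → Jan 10, 1792: 31 days (December has 31).
Jan 10, 1792 → Feb 10, 1792: 31 days (January has 31).
Feb 10, 1792 → Feb 17, 1792: 7 days.
Total: 3266 days.

3266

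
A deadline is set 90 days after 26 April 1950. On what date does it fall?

Apr has 30 days: +5 → May 1, 1950 (85 left).
May has 31 days: +31 → Jun 1, 1950 (54 left).
Jun has 30 days: +30 → Jul 1, 1950 (24 left).
+24 → Jul 25, 1950.

July 25, 1950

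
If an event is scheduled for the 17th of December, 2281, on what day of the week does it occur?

Saturday

Doomsday rule: the anchor day for the 2200s is Friday. For year 81: 81÷12 = 6 r 9, and 9÷4 = 2, so 6+9+2 = 17.
Friday + 17 ≡ Monday — that's 2281's doomsday.
In December the doomsday date is Dec 12.
Dec 17 is 5 days after Dec 12; 5 mod 7 = 5, so Monday + 5 = Saturday.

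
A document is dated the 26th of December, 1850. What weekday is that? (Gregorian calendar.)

Doomsday rule: the anchor day for the 1800s is Friday. For year 50: 50÷12 = 4 r 2, and 2÷4 = 0, so 4+2+0 = 6.
Friday + 6 ≡ Thursday — that's 1850's doomsday.
In December the doomsday date is Dec 12.
Dec 26 is 14 days after Dec 12; 14 mod 7 = 0, so Thursday + 0 = Thursday.

Thursday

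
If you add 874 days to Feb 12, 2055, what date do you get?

July 5, 2057

+365 (one year) → Feb 12, 2056 (509 left).
+366 (one year; includes Feb 29, 2056) → Feb 12, 2057 (143 left).
Feb has 28 days: +17 → Mar 1, 2057 (126 left).
Mar has 31 days: +31 → Apr 1, 2057 (95 left).
Apr has 30 days: +30 → May 1, 2057 (65 left).
May has 31 days: +31 → Jun 1, 2057 (34 left).
Jun has 30 days: +30 → Jul 1, 2057 (4 left).
+4 → Jul 5, 2057.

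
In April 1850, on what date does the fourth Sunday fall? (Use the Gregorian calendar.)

April 28, 1850

April 1, 1850 is a Monday.
The first Sunday is therefore April 7 (6 days later).
The fourth Sunday is 7 + 3×7 = April 28.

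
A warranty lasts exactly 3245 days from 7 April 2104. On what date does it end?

+365 (one year) → Apr 7, 2105 (2880 left).
+365 (one year) → Apr 7, 2106 (2515 left).
+365 (one year) → Apr 7, 2107 (2150 left).
+366 (one year; includes Feb 29, 2108) → Apr 7, 2108 (1784 left).
+365 (one year) → Apr 7, 2109 (1419 left).
+365 (one year) → Apr 7, 2110 (1054 left).
+365 (one year) → Apr 7, 2111 (689 left).
+366 (one year; includes Feb 29, 2112) → Apr 7, 2112 (323 left).
Apr has 30 days: +24 → May 1, 2112 (299 left).
May has 31 days: +31 → Jun 1, 2112 (268 left).
Jun has 30 days: +30 → Jul 1, 2112 (238 left).
Jul has 31 days: +31 → Aug 1, 2112 (207 left).
Aug has 31 days: +31 → Sep 1, 2112 (176 left).
Sep has 30 days: +30 → Oct 1, 2112 (146 left).
Oct has 31 days: +31 → Nov 1, 2112 (115 left).
Nov has 30 days: +30 → Dec 1, 2112 (85 left).
Dec has 31 days: +31 → Jan 1, 2113 (54 left).
Jan has 31 days: +31 → Feb 1, 2113 (23 left).
+23 → Feb 24, 2113.

February 24, 2113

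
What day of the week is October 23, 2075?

Wednesday

Doomsday rule: the anchor day for the 2000s is Tuesday. For year 75: 75÷12 = 6 r 3, and 3÷4 = 0, so 6+3+0 = 9.
Tuesday + 9 ≡ Thursday — that's 2075's doomsday.
In October the doomsday date is Oct 10.
Oct 23 is 13 days after Oct 10; 13 mod 7 = 6, so Thursday + 6 = Wednesday.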